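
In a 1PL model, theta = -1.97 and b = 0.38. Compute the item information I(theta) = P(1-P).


P = 1/(1+exp(-(-1.97-0.38))) = 0.0871
I = P*(1-P) = 0.0871 * 0.9129
I = 0.0795

0.0795


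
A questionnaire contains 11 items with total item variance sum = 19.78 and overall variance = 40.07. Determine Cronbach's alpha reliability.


alpha = (k/(k-1)) * (1 - sum(si^2)/s_total^2)
= (11/10) * (1 - 19.78/40.07)
alpha = 0.557

0.557


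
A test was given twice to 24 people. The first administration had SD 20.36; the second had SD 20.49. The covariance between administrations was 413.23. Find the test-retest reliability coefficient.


r = cov(X,Y) / (SD_X * SD_Y)
r = 413.23 / (20.36 * 20.49)
r = 413.23 / 417.1764
r = 0.9905

0.9905


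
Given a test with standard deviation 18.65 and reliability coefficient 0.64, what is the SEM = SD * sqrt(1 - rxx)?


SEM = SD * sqrt(1 - rxx)
SEM = 18.65 * sqrt(1 - 0.64)
SEM = 18.65 * sqrt(0.36) = 18.65 * 0.6
SEM = 11.19

11.19


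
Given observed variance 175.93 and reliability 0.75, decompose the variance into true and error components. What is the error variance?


var_true = rxx * var_obs = 0.75 * 175.93 = 131.9475
var_error = var_obs - var_true
var_error = 175.93 - 131.9475
var_error = 43.9825

43.9825


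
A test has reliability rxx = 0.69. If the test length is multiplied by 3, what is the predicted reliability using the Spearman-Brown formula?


r_new = (n * rxx) / (1 + (n-1) * rxx)
r_new = (3 * 0.69) / (1 + 2 * 0.69)
r_new = 2.07 / 2.38
r_new = 0.8697

0.8697


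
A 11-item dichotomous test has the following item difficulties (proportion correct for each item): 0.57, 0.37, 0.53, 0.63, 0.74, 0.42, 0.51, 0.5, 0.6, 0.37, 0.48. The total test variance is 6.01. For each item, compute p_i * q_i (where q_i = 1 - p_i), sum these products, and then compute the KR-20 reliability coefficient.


For each item, compute p_i * q_i:
  Item 1: 0.57 * 0.43 = 0.2451
  Item 2: 0.37 * 0.63 = 0.2331
  Item 3: 0.53 * 0.47 = 0.2491
  Item 4: 0.63 * 0.37 = 0.2331
  Item 5: 0.74 * 0.26 = 0.1924
  Item 6: 0.42 * 0.58 = 0.2436
  Item 7: 0.51 * 0.49 = 0.2499
  Item 8: 0.5 * 0.5 = 0.25
  Item 9: 0.6 * 0.4 = 0.24
  Item 10: 0.37 * 0.63 = 0.2331
  Item 11: 0.48 * 0.52 = 0.2496
Sum(p_i * q_i) = 0.2451 + 0.2331 + 0.2491 + 0.2331 + 0.1924 + 0.2436 + 0.2499 + 0.25 + 0.24 + 0.2331 + 0.2496 = 2.619
KR-20 = (k/(k-1)) * (1 - Sum(p_i*q_i) / Var_total)
= (11/10) * (1 - 2.619/6.01)
= 1.1 * 0.5642
KR-20 = 0.6206

0.6206


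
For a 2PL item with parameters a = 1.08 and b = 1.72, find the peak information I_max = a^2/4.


For 2PL, max info at theta = b = 1.72
I_max = a^2 / 4 = 1.08^2 / 4
= 1.1664 / 4
I_max = 0.2916

0.2916


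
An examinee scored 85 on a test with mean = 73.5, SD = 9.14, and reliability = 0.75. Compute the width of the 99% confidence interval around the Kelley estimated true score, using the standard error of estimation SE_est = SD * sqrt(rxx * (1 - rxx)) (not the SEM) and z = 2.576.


True score estimate = 0.75*85 + 0.25*73.5 = 82.125
SE_est = SD * sqrt(rxx * (1 - rxx)) = 9.14 * sqrt(0.75 * 0.25) = 9.14 * sqrt(0.1875) = 3.957736
CI = T_est +/- z * SE_est, so width = 2 * z * SE_est = 2 * 2.576 * 3.957736
Width = 20.3903

20.3903


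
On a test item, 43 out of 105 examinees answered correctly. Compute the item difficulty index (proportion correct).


Item difficulty p = number correct / total examinees
p = 43 / 105
p = 0.4095

0.4095


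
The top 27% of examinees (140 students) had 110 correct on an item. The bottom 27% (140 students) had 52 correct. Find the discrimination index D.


p_upper = 110/140 = 0.7857
p_lower = 52/140 = 0.3714
D = 0.7857 - 0.3714 = 0.4143

0.4143


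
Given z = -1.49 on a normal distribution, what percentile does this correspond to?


CDF(z) = 0.5 * (1 + erf(z/sqrt(2)))
erf(-1.0536) = -0.8638
CDF = 0.0681
Percentile rank = 0.0681 * 100 = 6.81

6.81


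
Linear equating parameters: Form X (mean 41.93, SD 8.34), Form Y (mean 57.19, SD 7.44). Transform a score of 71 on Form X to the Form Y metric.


slope = SD_Y / SD_X = 7.44 / 8.34 ~ 0.8921
intercept = mean_Y - slope * mean_X = 57.19 - (7.44 / 8.34) * 41.93 ~ 19.7848
Y = slope * X + intercept. To avoid rounding drift from the rounded slope/intercept, evaluate the equivalent form Y = mean_Y + SD_Y * (X - mean_X) / SD_X at full precision:
Y = 57.19 + 7.44 * (71 - 41.93) / 8.34
Y = 57.19 + 7.44 * 29.07 / 8.34
Y = 57.19 + 216.2808 / 8.34
Y = 57.19 + 25.9329
Y = 83.1229

83.1229


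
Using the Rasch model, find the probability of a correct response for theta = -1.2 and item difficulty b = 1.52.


theta - b = -1.2 - 1.52 = -2.72
exp(-(theta - b)) = exp(2.72) = 15.1803
P = 1 / (1 + 15.1803)
P = 0.0618

0.0618


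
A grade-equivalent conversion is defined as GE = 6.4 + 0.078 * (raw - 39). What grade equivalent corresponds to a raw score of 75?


raw - median = 75 - 39 = 36
slope * diff = 0.078 * 36 = 2.808
GE = 6.4 + 2.808
GE = 9.208

9.208


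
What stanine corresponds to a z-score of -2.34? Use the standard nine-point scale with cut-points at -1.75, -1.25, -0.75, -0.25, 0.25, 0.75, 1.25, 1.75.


Stanine boundaries: [-1.75, -1.25, -0.75, -0.25, 0.25, 0.75, 1.25, 1.75]
z = -2.34
Check each boundary:
  z < -1.75
  z < -1.25
  z < -0.75
  z < -0.25
  z < 0.25
  z < 0.75
  z < 1.25
  z < 1.75
Highest qualifying boundary gives stanine = 1

1


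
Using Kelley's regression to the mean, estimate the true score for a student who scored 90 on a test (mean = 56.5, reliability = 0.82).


T_est = rxx * X + (1 - rxx) * mean
T_est = 0.82 * 90 + 0.18 * 56.5
T_est = 73.8 + 10.17
T_est = 83.97

83.97


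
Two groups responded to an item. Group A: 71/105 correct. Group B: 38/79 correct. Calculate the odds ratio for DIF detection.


Odds_A = 71/34 = 2.0882
Odds_B = 38/41 = 0.9268
OR = Odds_A / Odds_B = 2.0882 / 0.9268
Exactly, OR = (71 * 41) / (34 * 38) = 2911 / 1292
OR = 2.2531

2.2531


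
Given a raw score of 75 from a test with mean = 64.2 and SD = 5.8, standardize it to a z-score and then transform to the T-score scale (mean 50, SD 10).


z = (X - mean) / SD = (75 - 64.2) / 5.8
z = 10.8 / 5.8
z = 1.8621
T-score = T = 50 + 10z
Carry z at full precision (z = 10.8 / 5.8) into the conversion:
T-score = 50 + 10 * (10.8 / 5.8) = 50 + 108 / 5.8
T-score = 50 + 18.6207
T-score = 68.6207

68.6207


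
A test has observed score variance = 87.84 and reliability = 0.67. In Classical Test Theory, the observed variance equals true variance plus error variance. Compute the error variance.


var_true = rxx * var_obs = 0.67 * 87.84 = 58.8528
var_error = var_obs - var_true
var_error = 87.84 - 58.8528
var_error = 28.9872

28.9872


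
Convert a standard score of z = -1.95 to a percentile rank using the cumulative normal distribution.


CDF(z) = 0.5 * (1 + erf(z/sqrt(2)))
erf(-1.3789) = -0.9488
CDF = 0.0256
Percentile rank = 0.0256 * 100 = 2.56

2.56


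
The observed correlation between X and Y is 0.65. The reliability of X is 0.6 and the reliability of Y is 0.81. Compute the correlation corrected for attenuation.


r_corrected = rxy / sqrt(rxx * ryy)
= 0.65 / sqrt(0.6 * 0.81)
= 0.65 / sqrt(0.486)
= 0.65 / 0.697137
r_corrected = 0.9324

0.9324


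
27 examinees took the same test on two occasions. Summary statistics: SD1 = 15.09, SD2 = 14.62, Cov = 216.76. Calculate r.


r = cov(X,Y) / (SD_X * SD_Y)
r = 216.76 / (15.09 * 14.62)
r = 216.76 / 220.6158
r = 0.9825

0.9825


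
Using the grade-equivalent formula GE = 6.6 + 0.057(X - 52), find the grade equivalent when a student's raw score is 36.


raw - median = 36 - 52 = -16
slope * diff = 0.057 * -16 = -0.912
GE = 6.6 + -0.912
GE = 5.688

5.688


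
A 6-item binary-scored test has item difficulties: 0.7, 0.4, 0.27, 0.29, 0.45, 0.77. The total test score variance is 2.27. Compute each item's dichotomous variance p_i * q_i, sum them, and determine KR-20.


For each item, compute p_i * q_i:
  Item 1: 0.7 * 0.3 = 0.21
  Item 2: 0.4 * 0.6 = 0.24
  Item 3: 0.27 * 0.73 = 0.1971
  Item 4: 0.29 * 0.71 = 0.2059
  Item 5: 0.45 * 0.55 = 0.2475
  Item 6: 0.77 * 0.23 = 0.1771
Sum(p_i * q_i) = 0.21 + 0.24 + 0.1971 + 0.2059 + 0.2475 + 0.1771 = 1.2776
KR-20 = (k/(k-1)) * (1 - Sum(p_i*q_i) / Var_total)
= (6/5) * (1 - 1.2776/2.27)
= 1.2 * 0.4372
KR-20 = 0.5246

0.5246


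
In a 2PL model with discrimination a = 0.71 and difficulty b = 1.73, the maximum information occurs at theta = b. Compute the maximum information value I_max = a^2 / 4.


For 2PL, max info at theta = b = 1.73
I_max = a^2 / 4 = 0.71^2 / 4
= 0.5041 / 4
I_max = 0.126

0.126


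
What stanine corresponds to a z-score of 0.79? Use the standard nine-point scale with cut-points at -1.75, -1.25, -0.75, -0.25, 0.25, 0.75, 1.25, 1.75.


Stanine boundaries: [-1.75, -1.25, -0.75, -0.25, 0.25, 0.75, 1.25, 1.75]
z = 0.79
Check each boundary:
  z >= -1.75 -> could be stanine 2
  z >= -1.25 -> could be stanine 3
  z >= -0.75 -> could be stanine 4
  z >= -0.25 -> could be stanine 5
  z >= 0.25 -> could be stanine 6
  z >= 0.75 -> could be stanine 7
  z < 1.25
  z < 1.75
Highest qualifying boundary gives stanine = 7

7


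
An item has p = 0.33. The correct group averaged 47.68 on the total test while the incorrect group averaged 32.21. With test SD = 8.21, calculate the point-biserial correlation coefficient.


q = 1 - p = 0.67
rpb = ((M1 - M0) / SD) * sqrt(p * q)
rpb = ((47.68 - 32.21) / 8.21) * sqrt(0.33 * 0.67)
rpb = 0.886

0.886


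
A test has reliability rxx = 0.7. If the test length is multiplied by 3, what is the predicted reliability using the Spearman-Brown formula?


r_new = (n * rxx) / (1 + (n-1) * rxx)
r_new = (3 * 0.7) / (1 + 2 * 0.7)
r_new = 2.1 / 2.4
r_new = 0.875

0.875


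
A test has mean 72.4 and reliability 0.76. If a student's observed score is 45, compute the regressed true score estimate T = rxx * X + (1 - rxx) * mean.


T_est = rxx * X + (1 - rxx) * mean
T_est = 0.76 * 45 + 0.24 * 72.4
T_est = 34.2 + 17.376
T_est = 51.576

51.576


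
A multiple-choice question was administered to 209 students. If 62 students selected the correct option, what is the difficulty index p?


Item difficulty p = number correct / total examinees
p = 62 / 209
p = 0.2967

0.2967


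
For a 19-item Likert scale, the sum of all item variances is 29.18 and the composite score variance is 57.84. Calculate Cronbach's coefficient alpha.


alpha = (k/(k-1)) * (1 - sum(si^2)/s_total^2)
= (19/18) * (1 - 29.18/57.84)
alpha = 0.523

0.523


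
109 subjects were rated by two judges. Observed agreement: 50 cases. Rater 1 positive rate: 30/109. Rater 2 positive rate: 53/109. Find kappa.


P_o = 50/109 = 0.458716
P_e = (30*53 + 79*56) / 11881 = 0.506186
kappa = (P_o - P_e) / (1 - P_e)
kappa = (0.458716 - 0.506186) / (1 - 0.506186)
kappa = -0.0961

-0.0961


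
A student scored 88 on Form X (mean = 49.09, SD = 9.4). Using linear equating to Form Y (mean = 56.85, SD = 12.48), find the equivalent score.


slope = SD_Y / SD_X = 12.48 / 9.4 ~ 1.3277
intercept = mean_Y - slope * mean_X = 56.85 - (12.48 / 9.4) * 49.09 ~ -8.3248
Y = slope * X + intercept. To avoid rounding drift from the rounded slope/intercept, evaluate the equivalent form Y = mean_Y + SD_Y * (X - mean_X) / SD_X at full precision:
Y = 56.85 + 12.48 * (88 - 49.09) / 9.4
Y = 56.85 + 12.48 * 38.91 / 9.4
Y = 56.85 + 485.5968 / 9.4
Y = 56.85 + 51.6592
Y = 108.5092

108.5092


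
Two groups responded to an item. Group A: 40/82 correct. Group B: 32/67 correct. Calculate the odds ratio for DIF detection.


Odds_A = 40/42 = 0.9524
Odds_B = 32/35 = 0.9143
OR = Odds_A / Odds_B = 0.9524 / 0.9143
Exactly, OR = (40 * 35) / (42 * 32) = 1400 / 1344
OR = 1.0417

1.0417


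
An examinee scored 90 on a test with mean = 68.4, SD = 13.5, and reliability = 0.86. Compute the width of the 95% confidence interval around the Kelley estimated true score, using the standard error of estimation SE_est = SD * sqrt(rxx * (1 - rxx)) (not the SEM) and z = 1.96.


True score estimate = 0.86*90 + 0.14*68.4 = 86.976
SE_est = SD * sqrt(rxx * (1 - rxx)) = 13.5 * sqrt(0.86 * 0.14) = 13.5 * sqrt(0.1204) = 4.684325
CI = T_est +/- z * SE_est, so width = 2 * z * SE_est = 2 * 1.96 * 4.684325
Width = 18.3626

18.3626


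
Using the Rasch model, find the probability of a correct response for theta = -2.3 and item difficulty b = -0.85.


theta - b = -2.3 - -0.85 = -1.45
exp(-(theta - b)) = exp(1.45) = 4.2631
P = 1 / (1 + 4.2631)
P = 0.19

0.19


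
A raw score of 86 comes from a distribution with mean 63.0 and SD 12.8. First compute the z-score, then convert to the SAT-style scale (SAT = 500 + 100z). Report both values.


z = (X - mean) / SD = (86 - 63.0) / 12.8
z = 23.0 / 12.8
z = 1.7969
SAT-scale = SAT = 500 + 100z
Carry z at full precision (z = 23.0 / 12.8) into the conversion:
SAT-scale = 500 + 100 * (23.0 / 12.8) = 500 + 2300 / 12.8
SAT-scale = 500 + 179.6875
SAT-scale = 679.6875

679.6875


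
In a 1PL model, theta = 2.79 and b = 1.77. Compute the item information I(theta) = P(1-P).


P = 1/(1+exp(-(2.79-1.77))) = 0.735
I = P*(1-P) = 0.735 * 0.265
I = 0.1948

0.1948


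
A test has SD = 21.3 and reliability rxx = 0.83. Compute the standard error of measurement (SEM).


SEM = SD * sqrt(1 - rxx)
SEM = 21.3 * sqrt(1 - 0.83)
SEM = 21.3 * sqrt(0.17) = 21.3 * 0.412311
SEM = 8.7822

8.7822


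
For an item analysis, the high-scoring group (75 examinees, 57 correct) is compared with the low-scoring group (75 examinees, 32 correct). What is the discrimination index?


p_upper = 57/75 = 0.76
p_lower = 32/75 = 0.4267
D = 0.76 - 0.4267 = 0.3333

0.3333


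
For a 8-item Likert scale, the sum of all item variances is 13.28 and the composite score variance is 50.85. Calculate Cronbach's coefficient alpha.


alpha = (k/(k-1)) * (1 - sum(si^2)/s_total^2)
= (8/7) * (1 - 13.28/50.85)
alpha = 0.8444

0.8444


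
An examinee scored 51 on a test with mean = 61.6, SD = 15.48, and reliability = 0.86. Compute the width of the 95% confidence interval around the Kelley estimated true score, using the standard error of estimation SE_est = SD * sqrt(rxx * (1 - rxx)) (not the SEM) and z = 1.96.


True score estimate = 0.86*51 + 0.14*61.6 = 52.484
SE_est = SD * sqrt(rxx * (1 - rxx)) = 15.48 * sqrt(0.86 * 0.14) = 15.48 * sqrt(0.1204) = 5.371359
CI = T_est +/- z * SE_est, so width = 2 * z * SE_est = 2 * 1.96 * 5.371359
Width = 21.0557

21.0557


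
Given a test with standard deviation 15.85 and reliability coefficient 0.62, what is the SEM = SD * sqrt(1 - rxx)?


SEM = SD * sqrt(1 - rxx)
SEM = 15.85 * sqrt(1 - 0.62)
SEM = 15.85 * sqrt(0.38) = 15.85 * 0.616441
SEM = 9.7706

9.7706


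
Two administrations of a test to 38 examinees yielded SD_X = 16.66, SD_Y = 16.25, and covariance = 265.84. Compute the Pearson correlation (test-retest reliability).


r = cov(X,Y) / (SD_X * SD_Y)
r = 265.84 / (16.66 * 16.25)
r = 265.84 / 270.725
r = 0.982

0.982


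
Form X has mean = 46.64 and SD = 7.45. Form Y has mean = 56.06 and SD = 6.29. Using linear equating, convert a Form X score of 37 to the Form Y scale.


slope = SD_Y / SD_X = 6.29 / 7.45 ~ 0.8443
intercept = mean_Y - slope * mean_X = 56.06 - (6.29 / 7.45) * 46.64 ~ 16.6821
Y = slope * X + intercept. To avoid rounding drift from the rounded slope/intercept, evaluate the equivalent form Y = mean_Y + SD_Y * (X - mean_X) / SD_X at full precision:
Y = 56.06 + 6.29 * (37 - 46.64) / 7.45
Y = 56.06 - 6.29 * 9.64 / 7.45
Y = 56.06 - 60.6356 / 7.45
Y = 56.06 - 8.139
Y = 47.921

47.921


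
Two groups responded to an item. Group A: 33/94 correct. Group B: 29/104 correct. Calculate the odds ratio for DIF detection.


Odds_A = 33/61 = 0.541
Odds_B = 29/75 = 0.3867
OR = Odds_A / Odds_B = 0.541 / 0.3867
Exactly, OR = (33 * 75) / (61 * 29) = 2475 / 1769
OR = 1.3991

1.3991


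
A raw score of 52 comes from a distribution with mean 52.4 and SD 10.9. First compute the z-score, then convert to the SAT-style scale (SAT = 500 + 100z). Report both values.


z = (X - mean) / SD = (52 - 52.4) / 10.9
z = -0.4 / 10.9
z = -0.0367
SAT-scale = SAT = 500 + 100z
Carry z at full precision (z = -0.4 / 10.9) into the conversion:
SAT-scale = 500 + 100 * (-0.4 / 10.9) = 500 + -40 / 10.9
SAT-scale = 500 + -3.6697
SAT-scale = 496.3303

496.3303


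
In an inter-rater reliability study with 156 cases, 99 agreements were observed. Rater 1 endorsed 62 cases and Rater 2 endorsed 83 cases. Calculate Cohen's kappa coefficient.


P_o = 99/156 = 0.634615
P_e = (62*83 + 94*73) / 24336 = 0.493425
kappa = (P_o - P_e) / (1 - P_e)
kappa = (0.634615 - 0.493425) / (1 - 0.493425)
kappa = 0.2787

0.2787


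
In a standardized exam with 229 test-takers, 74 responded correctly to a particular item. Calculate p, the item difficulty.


Item difficulty p = number correct / total examinees
p = 74 / 229
p = 0.3231

0.3231


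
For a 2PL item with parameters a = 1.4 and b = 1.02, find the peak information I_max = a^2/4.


For 2PL, max info at theta = b = 1.02
I_max = a^2 / 4 = 1.4^2 / 4
= 1.96 / 4
I_max = 0.49

0.49


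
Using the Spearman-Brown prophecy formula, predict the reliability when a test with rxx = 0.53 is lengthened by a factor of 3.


r_new = (n * rxx) / (1 + (n-1) * rxx)
r_new = (3 * 0.53) / (1 + 2 * 0.53)
r_new = 1.59 / 2.06
r_new = 0.7718

0.7718


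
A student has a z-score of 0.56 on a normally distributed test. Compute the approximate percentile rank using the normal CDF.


CDF(z) = 0.5 * (1 + erf(z/sqrt(2)))
erf(0.396) = 0.4245
CDF = 0.7123
Percentile rank = 0.7123 * 100 = 71.23

71.23


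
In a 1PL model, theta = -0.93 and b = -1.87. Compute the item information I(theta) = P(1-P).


P = 1/(1+exp(-(-0.93--1.87))) = 0.7191
I = P*(1-P) = 0.7191 * 0.2809
I = 0.202

0.202


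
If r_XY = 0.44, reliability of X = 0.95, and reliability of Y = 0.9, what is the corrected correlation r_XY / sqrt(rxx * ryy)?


r_corrected = rxy / sqrt(rxx * ryy)
= 0.44 / sqrt(0.95 * 0.9)
= 0.44 / sqrt(0.855)
= 0.44 / 0.924662
r_corrected = 0.4758

0.4758


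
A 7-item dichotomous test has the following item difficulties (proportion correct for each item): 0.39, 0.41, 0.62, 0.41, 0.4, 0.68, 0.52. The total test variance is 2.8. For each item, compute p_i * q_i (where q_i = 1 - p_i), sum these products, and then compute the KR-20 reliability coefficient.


For each item, compute p_i * q_i:
  Item 1: 0.39 * 0.61 = 0.2379
  Item 2: 0.41 * 0.59 = 0.2419
  Item 3: 0.62 * 0.38 = 0.2356
  Item 4: 0.41 * 0.59 = 0.2419
  Item 5: 0.4 * 0.6 = 0.24
  Item 6: 0.68 * 0.32 = 0.2176
  Item 7: 0.52 * 0.48 = 0.2496
Sum(p_i * q_i) = 0.2379 + 0.2419 + 0.2356 + 0.2419 + 0.24 + 0.2176 + 0.2496 = 1.6645
KR-20 = (k/(k-1)) * (1 - Sum(p_i*q_i) / Var_total)
= (7/6) * (1 - 1.6645/2.8)
= 1.1667 * 0.4055
KR-20 = 0.4731

0.4731


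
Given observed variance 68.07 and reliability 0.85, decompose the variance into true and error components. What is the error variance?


var_true = rxx * var_obs = 0.85 * 68.07 = 57.8595
var_error = var_obs - var_true
var_error = 68.07 - 57.8595
var_error = 10.2105

10.2105


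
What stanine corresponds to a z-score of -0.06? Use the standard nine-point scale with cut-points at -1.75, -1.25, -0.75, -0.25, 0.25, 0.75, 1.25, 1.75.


Stanine boundaries: [-1.75, -1.25, -0.75, -0.25, 0.25, 0.75, 1.25, 1.75]
z = -0.06
Check each boundary:
  z >= -1.75 -> could be stanine 2
  z >= -1.25 -> could be stanine 3
  z >= -0.75 -> could be stanine 4
  z >= -0.25 -> could be stanine 5
  z < 0.25
  z < 0.75
  z < 1.25
  z < 1.75
Highest qualifying boundary gives stanine = 5

5


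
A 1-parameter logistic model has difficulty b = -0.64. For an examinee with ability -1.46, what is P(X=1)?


theta - b = -1.46 - -0.64 = -0.82
exp(-(theta - b)) = exp(0.82) = 2.2705
P = 1 / (1 + 2.2705)
P = 0.3058

0.3058


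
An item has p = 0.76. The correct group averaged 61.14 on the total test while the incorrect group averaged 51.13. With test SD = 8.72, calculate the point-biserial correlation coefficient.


q = 1 - p = 0.24
rpb = ((M1 - M0) / SD) * sqrt(p * q)
rpb = ((61.14 - 51.13) / 8.72) * sqrt(0.76 * 0.24)
rpb = 0.4903

0.4903


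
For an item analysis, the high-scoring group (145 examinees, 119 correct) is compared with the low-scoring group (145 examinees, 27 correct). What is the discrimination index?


p_upper = 119/145 = 0.8207
p_lower = 27/145 = 0.1862
D = 0.8207 - 0.1862 = 0.6345

0.6345


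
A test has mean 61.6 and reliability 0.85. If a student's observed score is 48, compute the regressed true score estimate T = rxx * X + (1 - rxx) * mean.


T_est = rxx * X + (1 - rxx) * mean
T_est = 0.85 * 48 + 0.15 * 61.6
T_est = 40.8 + 9.24
T_est = 50.04

50.04


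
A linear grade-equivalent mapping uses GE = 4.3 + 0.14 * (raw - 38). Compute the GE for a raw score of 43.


raw - median = 43 - 38 = 5
slope * diff = 0.14 * 5 = 0.7
GE = 4.3 + 0.7
GE = 5.0

5.0


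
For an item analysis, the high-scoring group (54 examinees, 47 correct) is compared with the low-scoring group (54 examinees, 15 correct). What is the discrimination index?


p_upper = 47/54 = 0.8704
p_lower = 15/54 = 0.2778
D = 0.8704 - 0.2778 = 0.5926

0.5926


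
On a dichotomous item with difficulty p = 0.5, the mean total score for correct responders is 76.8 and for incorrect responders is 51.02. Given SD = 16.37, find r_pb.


q = 1 - p = 0.5
rpb = ((M1 - M0) / SD) * sqrt(p * q)
rpb = ((76.8 - 51.02) / 16.37) * sqrt(0.5 * 0.5)
rpb = 0.7874

0.7874


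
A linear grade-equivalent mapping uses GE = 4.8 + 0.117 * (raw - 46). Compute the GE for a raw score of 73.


raw - median = 73 - 46 = 27
slope * diff = 0.117 * 27 = 3.159
GE = 4.8 + 3.159
GE = 7.959

7.959


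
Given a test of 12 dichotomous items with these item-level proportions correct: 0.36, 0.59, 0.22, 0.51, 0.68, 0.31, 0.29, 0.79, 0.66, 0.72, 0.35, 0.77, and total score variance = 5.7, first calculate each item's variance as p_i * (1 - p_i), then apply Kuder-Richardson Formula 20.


For each item, compute p_i * q_i:
  Item 1: 0.36 * 0.64 = 0.2304
  Item 2: 0.59 * 0.41 = 0.2419
  Item 3: 0.22 * 0.78 = 0.1716
  Item 4: 0.51 * 0.49 = 0.2499
  Item 5: 0.68 * 0.32 = 0.2176
  Item 6: 0.31 * 0.69 = 0.2139
  Item 7: 0.29 * 0.71 = 0.2059
  Item 8: 0.79 * 0.21 = 0.1659
  Item 9: 0.66 * 0.34 = 0.2244
  Item 10: 0.72 * 0.28 = 0.2016
  Item 11: 0.35 * 0.65 = 0.2275
  Item 12: 0.77 * 0.23 = 0.1771
Sum(p_i * q_i) = 0.2304 + 0.2419 + 0.1716 + 0.2499 + 0.2176 + 0.2139 + 0.2059 + 0.1659 + 0.2244 + 0.2016 + 0.2275 + 0.1771 = 2.5277
KR-20 = (k/(k-1)) * (1 - Sum(p_i*q_i) / Var_total)
= (12/11) * (1 - 2.5277/5.7)
= 1.0909 * 0.5565
KR-20 = 0.6071

0.6071


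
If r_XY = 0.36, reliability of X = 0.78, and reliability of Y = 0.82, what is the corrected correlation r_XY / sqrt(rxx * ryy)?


r_corrected = rxy / sqrt(rxx * ryy)
= 0.36 / sqrt(0.78 * 0.82)
= 0.36 / sqrt(0.6396)
= 0.36 / 0.79975
r_corrected = 0.4501

0.4501


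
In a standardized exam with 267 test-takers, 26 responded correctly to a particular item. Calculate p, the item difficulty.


Item difficulty p = number correct / total examinees
p = 26 / 267
p = 0.0974

0.0974


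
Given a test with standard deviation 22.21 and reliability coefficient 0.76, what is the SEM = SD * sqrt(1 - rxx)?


SEM = SD * sqrt(1 - rxx)
SEM = 22.21 * sqrt(1 - 0.76)
SEM = 22.21 * sqrt(0.24) = 22.21 * 0.489898
SEM = 10.8806

10.8806


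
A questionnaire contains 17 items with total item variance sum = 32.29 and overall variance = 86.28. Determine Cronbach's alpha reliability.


alpha = (k/(k-1)) * (1 - sum(si^2)/s_total^2)
= (17/16) * (1 - 32.29/86.28)
alpha = 0.6649

0.6649


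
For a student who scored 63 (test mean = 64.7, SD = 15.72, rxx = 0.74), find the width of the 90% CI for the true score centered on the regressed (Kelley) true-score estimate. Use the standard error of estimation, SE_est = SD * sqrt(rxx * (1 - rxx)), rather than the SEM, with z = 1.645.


True score estimate = 0.74*63 + 0.26*64.7 = 63.442
SE_est = SD * sqrt(rxx * (1 - rxx)) = 15.72 * sqrt(0.74 * 0.26) = 15.72 * sqrt(0.1924) = 6.89533
CI = T_est +/- z * SE_est, so width = 2 * z * SE_est = 2 * 1.645 * 6.89533
Width = 22.6856

22.6856


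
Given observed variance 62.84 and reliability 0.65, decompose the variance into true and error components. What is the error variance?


var_true = rxx * var_obs = 0.65 * 62.84 = 40.846
var_error = var_obs - var_true
var_error = 62.84 - 40.846
var_error = 21.994

21.994


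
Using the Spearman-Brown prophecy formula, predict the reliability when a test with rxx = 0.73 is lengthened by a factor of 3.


r_new = (n * rxx) / (1 + (n-1) * rxx)
r_new = (3 * 0.73) / (1 + 2 * 0.73)
r_new = 2.19 / 2.46
r_new = 0.8902

0.8902


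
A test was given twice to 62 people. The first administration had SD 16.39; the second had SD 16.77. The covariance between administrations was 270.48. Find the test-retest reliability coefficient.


r = cov(X,Y) / (SD_X * SD_Y)
r = 270.48 / (16.39 * 16.77)
r = 270.48 / 274.8603
r = 0.9841

0.9841


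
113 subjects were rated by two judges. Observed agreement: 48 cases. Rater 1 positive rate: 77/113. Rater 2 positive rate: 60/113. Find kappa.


P_o = 48/113 = 0.424779
P_e = (77*60 + 36*53) / 12769 = 0.511238
kappa = (P_o - P_e) / (1 - P_e)
kappa = (0.424779 - 0.511238) / (1 - 0.511238)
kappa = -0.1769

-0.1769


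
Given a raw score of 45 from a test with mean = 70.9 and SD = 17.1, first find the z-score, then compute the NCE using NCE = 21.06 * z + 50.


z = (X - mean) / SD = (45 - 70.9) / 17.1
z = -25.9 / 17.1
z = -1.5146
NCE = NCE = 21.06z + 50
Carry z at full precision (z = -25.9 / 17.1) into the conversion:
NCE = 21.06 * (-25.9 / 17.1) + 50 = -545.454 / 17.1 + 50
NCE = -31.8979 + 50
NCE = 18.1021

18.1021


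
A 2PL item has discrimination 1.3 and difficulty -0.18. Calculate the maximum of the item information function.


For 2PL, max info at theta = b = -0.18
I_max = a^2 / 4 = 1.3^2 / 4
= 1.69 / 4
I_max = 0.4225

0.4225


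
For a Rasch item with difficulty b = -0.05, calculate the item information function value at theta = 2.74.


P = 1/(1+exp(-(2.74--0.05))) = 0.9421
I = P*(1-P) = 0.9421 * 0.0579
I = 0.0545

0.0545


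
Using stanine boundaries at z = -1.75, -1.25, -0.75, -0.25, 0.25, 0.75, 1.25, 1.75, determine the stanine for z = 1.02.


Stanine boundaries: [-1.75, -1.25, -0.75, -0.25, 0.25, 0.75, 1.25, 1.75]
z = 1.02
Check each boundary:
  z >= -1.75 -> could be stanine 2
  z >= -1.25 -> could be stanine 3
  z >= -0.75 -> could be stanine 4
  z >= -0.25 -> could be stanine 5
  z >= 0.25 -> could be stanine 6
  z >= 0.75 -> could be stanine 7
  z < 1.25
  z < 1.75
Highest qualifying boundary gives stanine = 7

7


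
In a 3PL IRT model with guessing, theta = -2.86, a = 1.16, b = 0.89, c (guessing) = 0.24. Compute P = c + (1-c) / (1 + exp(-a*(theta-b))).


logit = 1.16*(-2.86 - 0.89) = -4.35
P* = 1/(1 + exp(--4.35)) = 0.0127
P = 0.24 + (1 - 0.24) * 0.0127
P = 0.2497

0.2497


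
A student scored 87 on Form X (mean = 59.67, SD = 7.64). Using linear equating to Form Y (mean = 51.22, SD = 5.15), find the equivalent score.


slope = SD_Y / SD_X = 5.15 / 7.64 ~ 0.6741
intercept = mean_Y - slope * mean_X = 51.22 - (5.15 / 7.64) * 59.67 ~ 10.9974
Y = slope * X + intercept. To avoid rounding drift from the rounded slope/intercept, evaluate the equivalent form Y = mean_Y + SD_Y * (X - mean_X) / SD_X at full precision:
Y = 51.22 + 5.15 * (87 - 59.67) / 7.64
Y = 51.22 + 5.15 * 27.33 / 7.64
Y = 51.22 + 140.7495 / 7.64
Y = 51.22 + 18.4227
Y = 69.6427

69.6427


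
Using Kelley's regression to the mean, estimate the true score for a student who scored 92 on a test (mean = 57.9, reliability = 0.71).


T_est = rxx * X + (1 - rxx) * mean
T_est = 0.71 * 92 + 0.29 * 57.9
T_est = 65.32 + 16.791
T_est = 82.111

82.111


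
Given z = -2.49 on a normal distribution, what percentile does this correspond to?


CDF(z) = 0.5 * (1 + erf(z/sqrt(2)))
erf(-1.7607) = -0.9872
CDF = 0.0064
Percentile rank = 0.0064 * 100 = 0.64

0.64


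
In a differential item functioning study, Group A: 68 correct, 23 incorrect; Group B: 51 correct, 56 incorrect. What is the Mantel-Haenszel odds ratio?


Odds_A = 68/23 = 2.9565
Odds_B = 51/56 = 0.9107
OR = Odds_A / Odds_B = 2.9565 / 0.9107
Exactly, OR = (68 * 56) / (23 * 51) = 3808 / 1173
OR = 3.2464

3.2464


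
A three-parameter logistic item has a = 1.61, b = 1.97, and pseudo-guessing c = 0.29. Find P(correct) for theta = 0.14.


logit = 1.61*(0.14 - 1.97) = -2.9463
P* = 1/(1 + exp(--2.9463)) = 0.0499
P = 0.29 + (1 - 0.29) * 0.0499
P = 0.3254

0.3254


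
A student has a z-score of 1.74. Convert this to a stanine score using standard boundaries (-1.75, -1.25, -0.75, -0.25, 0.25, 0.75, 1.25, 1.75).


Stanine boundaries: [-1.75, -1.25, -0.75, -0.25, 0.25, 0.75, 1.25, 1.75]
z = 1.74
Check each boundary:
  z >= -1.75 -> could be stanine 2
  z >= -1.25 -> could be stanine 3
  z >= -0.75 -> could be stanine 4
  z >= -0.25 -> could be stanine 5
  z >= 0.25 -> could be stanine 6
  z >= 0.75 -> could be stanine 7
  z >= 1.25 -> could be stanine 8
  z < 1.75
Highest qualifying boundary gives stanine = 8

8


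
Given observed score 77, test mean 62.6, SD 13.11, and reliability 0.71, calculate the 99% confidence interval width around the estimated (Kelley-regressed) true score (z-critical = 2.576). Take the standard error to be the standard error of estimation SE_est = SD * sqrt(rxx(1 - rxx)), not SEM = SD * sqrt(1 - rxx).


True score estimate = 0.71*77 + 0.29*62.6 = 72.824
SE_est = SD * sqrt(rxx * (1 - rxx)) = 13.11 * sqrt(0.71 * 0.29) = 13.11 * sqrt(0.2059) = 5.948821
CI = T_est +/- z * SE_est, so width = 2 * z * SE_est = 2 * 2.576 * 5.948821
Width = 30.6483

30.6483


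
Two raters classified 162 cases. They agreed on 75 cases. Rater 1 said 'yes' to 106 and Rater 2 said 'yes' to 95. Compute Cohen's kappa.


P_o = 75/162 = 0.462963
P_e = (106*95 + 56*67) / 26244 = 0.526673
kappa = (P_o - P_e) / (1 - P_e)
kappa = (0.462963 - 0.526673) / (1 - 0.526673)
kappa = -0.1346

-0.1346


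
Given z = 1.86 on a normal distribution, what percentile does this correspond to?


CDF(z) = 0.5 * (1 + erf(z/sqrt(2)))
erf(1.3152) = 0.9371
CDF = 0.9686
Percentile rank = 0.9686 * 100 = 96.86

96.86


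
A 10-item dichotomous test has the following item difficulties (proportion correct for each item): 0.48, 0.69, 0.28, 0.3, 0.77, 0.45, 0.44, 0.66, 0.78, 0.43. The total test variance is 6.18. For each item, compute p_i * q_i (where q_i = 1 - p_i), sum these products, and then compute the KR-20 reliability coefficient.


For each item, compute p_i * q_i:
  Item 1: 0.48 * 0.52 = 0.2496
  Item 2: 0.69 * 0.31 = 0.2139
  Item 3: 0.28 * 0.72 = 0.2016
  Item 4: 0.3 * 0.7 = 0.21
  Item 5: 0.77 * 0.23 = 0.1771
  Item 6: 0.45 * 0.55 = 0.2475
  Item 7: 0.44 * 0.56 = 0.2464
  Item 8: 0.66 * 0.34 = 0.2244
  Item 9: 0.78 * 0.22 = 0.1716
  Item 10: 0.43 * 0.57 = 0.2451
Sum(p_i * q_i) = 0.2496 + 0.2139 + 0.2016 + 0.21 + 0.1771 + 0.2475 + 0.2464 + 0.2244 + 0.1716 + 0.2451 = 2.1872
KR-20 = (k/(k-1)) * (1 - Sum(p_i*q_i) / Var_total)
= (10/9) * (1 - 2.1872/6.18)
= 1.1111 * 0.6461
KR-20 = 0.7179

0.7179


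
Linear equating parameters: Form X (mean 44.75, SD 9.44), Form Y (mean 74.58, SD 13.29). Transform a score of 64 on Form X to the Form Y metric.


slope = SD_Y / SD_X = 13.29 / 9.44 ~ 1.4078
intercept = mean_Y - slope * mean_X = 74.58 - (13.29 / 9.44) * 44.75 ~ 11.5792
Y = slope * X + intercept. To avoid rounding drift from the rounded slope/intercept, evaluate the equivalent form Y = mean_Y + SD_Y * (X - mean_X) / SD_X at full precision:
Y = 74.58 + 13.29 * (64 - 44.75) / 9.44
Y = 74.58 + 13.29 * 19.25 / 9.44
Y = 74.58 + 255.8325 / 9.44
Y = 74.58 + 27.1009
Y = 101.6809

101.6809


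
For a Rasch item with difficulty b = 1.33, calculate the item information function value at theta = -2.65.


P = 1/(1+exp(-(-2.65-1.33))) = 0.0183
I = P*(1-P) = 0.0183 * 0.9817
I = 0.018

0.018


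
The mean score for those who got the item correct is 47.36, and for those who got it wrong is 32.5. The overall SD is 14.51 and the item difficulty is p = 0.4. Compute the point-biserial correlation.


q = 1 - p = 0.6
rpb = ((M1 - M0) / SD) * sqrt(p * q)
rpb = ((47.36 - 32.5) / 14.51) * sqrt(0.4 * 0.6)
rpb = 0.5017

0.5017


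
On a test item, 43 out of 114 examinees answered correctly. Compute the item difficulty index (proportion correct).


Item difficulty p = number correct / total examinees
p = 43 / 114
p = 0.3772

0.3772


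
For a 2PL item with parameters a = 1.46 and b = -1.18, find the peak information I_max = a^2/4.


For 2PL, max info at theta = b = -1.18
I_max = a^2 / 4 = 1.46^2 / 4
= 2.1316 / 4
I_max = 0.5329

0.5329


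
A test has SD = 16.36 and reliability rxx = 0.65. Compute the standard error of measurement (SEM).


SEM = SD * sqrt(1 - rxx)
SEM = 16.36 * sqrt(1 - 0.65)
SEM = 16.36 * sqrt(0.35) = 16.36 * 0.591608
SEM = 9.6787

9.6787


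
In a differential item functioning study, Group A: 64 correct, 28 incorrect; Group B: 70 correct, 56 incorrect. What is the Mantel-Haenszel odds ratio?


Odds_A = 64/28 = 2.2857
Odds_B = 70/56 = 1.25
OR = Odds_A / Odds_B = 2.2857 / 1.25
Exactly, OR = (64 * 56) / (28 * 70) = 3584 / 1960
OR = 1.8286

1.8286


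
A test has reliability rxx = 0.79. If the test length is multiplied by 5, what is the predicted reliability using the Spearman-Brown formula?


r_new = (n * rxx) / (1 + (n-1) * rxx)
r_new = (5 * 0.79) / (1 + 4 * 0.79)
r_new = 3.95 / 4.16
r_new = 0.9495

0.9495


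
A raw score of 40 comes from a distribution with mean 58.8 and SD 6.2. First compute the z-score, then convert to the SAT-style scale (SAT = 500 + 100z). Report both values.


z = (X - mean) / SD = (40 - 58.8) / 6.2
z = -18.8 / 6.2
z = -3.0323
SAT-scale = SAT = 500 + 100z
Carry z at full precision (z = -18.8 / 6.2) into the conversion:
SAT-scale = 500 + 100 * (-18.8 / 6.2) = 500 + -1880 / 6.2
SAT-scale = 500 + -303.2258
SAT-scale = 196.7742

196.7742


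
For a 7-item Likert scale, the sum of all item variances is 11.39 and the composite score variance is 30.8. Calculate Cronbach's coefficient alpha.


alpha = (k/(k-1)) * (1 - sum(si^2)/s_total^2)
= (7/6) * (1 - 11.39/30.8)
alpha = 0.7352

0.7352


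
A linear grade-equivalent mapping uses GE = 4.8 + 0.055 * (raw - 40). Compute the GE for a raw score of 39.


raw - median = 39 - 40 = -1
slope * diff = 0.055 * -1 = -0.055
GE = 4.8 + -0.055
GE = 4.745

4.745


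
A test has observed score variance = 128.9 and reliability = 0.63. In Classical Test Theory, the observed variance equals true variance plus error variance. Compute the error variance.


var_true = rxx * var_obs = 0.63 * 128.9 = 81.207
var_error = var_obs - var_true
var_error = 128.9 - 81.207
var_error = 47.693

47.693


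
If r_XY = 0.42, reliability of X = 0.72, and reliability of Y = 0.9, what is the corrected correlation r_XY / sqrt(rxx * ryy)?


r_corrected = rxy / sqrt(rxx * ryy)
= 0.42 / sqrt(0.72 * 0.9)
= 0.42 / sqrt(0.648)
= 0.42 / 0.804984
r_corrected = 0.5217

0.5217


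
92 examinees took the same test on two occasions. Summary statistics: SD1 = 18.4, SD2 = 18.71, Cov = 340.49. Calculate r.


r = cov(X,Y) / (SD_X * SD_Y)
r = 340.49 / (18.4 * 18.71)
r = 340.49 / 344.264
r = 0.989

0.989


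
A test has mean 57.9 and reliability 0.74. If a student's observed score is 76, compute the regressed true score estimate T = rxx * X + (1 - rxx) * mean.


T_est = rxx * X + (1 - rxx) * mean
T_est = 0.74 * 76 + 0.26 * 57.9
T_est = 56.24 + 15.054
T_est = 71.294

71.294


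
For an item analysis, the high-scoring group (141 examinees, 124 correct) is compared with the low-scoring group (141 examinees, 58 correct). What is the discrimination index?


p_upper = 124/141 = 0.8794
p_lower = 58/141 = 0.4113
D = 0.8794 - 0.4113 = 0.4681

0.4681


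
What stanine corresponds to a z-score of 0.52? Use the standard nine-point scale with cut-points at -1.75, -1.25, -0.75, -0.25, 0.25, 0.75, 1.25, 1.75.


Stanine boundaries: [-1.75, -1.25, -0.75, -0.25, 0.25, 0.75, 1.25, 1.75]
z = 0.52
Check each boundary:
  z >= -1.75 -> could be stanine 2
  z >= -1.25 -> could be stanine 3
  z >= -0.75 -> could be stanine 4
  z >= -0.25 -> could be stanine 5
  z >= 0.25 -> could be stanine 6
  z < 0.75
  z < 1.25
  z < 1.75
Highest qualifying boundary gives stanine = 6

6


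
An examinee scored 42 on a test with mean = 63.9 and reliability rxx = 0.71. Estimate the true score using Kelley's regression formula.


T_est = rxx * X + (1 - rxx) * mean
T_est = 0.71 * 42 + 0.29 * 63.9
T_est = 29.82 + 18.531
T_est = 48.351

48.351


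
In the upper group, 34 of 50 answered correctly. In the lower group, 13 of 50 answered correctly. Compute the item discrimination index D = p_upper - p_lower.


p_upper = 34/50 = 0.68
p_lower = 13/50 = 0.26
D = 0.68 - 0.26 = 0.42

0.42


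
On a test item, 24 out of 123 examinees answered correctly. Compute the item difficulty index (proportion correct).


Item difficulty p = number correct / total examinees
p = 24 / 123
p = 0.1951

0.1951


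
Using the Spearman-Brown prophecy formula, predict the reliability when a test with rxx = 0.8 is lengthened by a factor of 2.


r_new = (n * rxx) / (1 + (n-1) * rxx)
r_new = (2 * 0.8) / (1 + 1 * 0.8)
r_new = 1.6 / 1.8
r_new = 0.8889

0.8889


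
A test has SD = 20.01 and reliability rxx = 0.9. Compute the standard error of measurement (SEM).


SEM = SD * sqrt(1 - rxx)
SEM = 20.01 * sqrt(1 - 0.9)
SEM = 20.01 * sqrt(0.1) = 20.01 * 0.316228
SEM = 6.3277

6.3277


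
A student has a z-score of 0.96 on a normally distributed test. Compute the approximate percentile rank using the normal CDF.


CDF(z) = 0.5 * (1 + erf(z/sqrt(2)))
erf(0.6788) = 0.6629
CDF = 0.8315
Percentile rank = 0.8315 * 100 = 83.15

83.15


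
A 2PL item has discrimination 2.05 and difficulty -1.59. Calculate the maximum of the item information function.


For 2PL, max info at theta = b = -1.59
I_max = a^2 / 4 = 2.05^2 / 4
= 4.2025 / 4
I_max = 1.0506

1.0506


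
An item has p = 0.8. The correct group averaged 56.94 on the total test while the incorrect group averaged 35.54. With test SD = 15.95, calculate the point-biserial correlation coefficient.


q = 1 - p = 0.2
rpb = ((M1 - M0) / SD) * sqrt(p * q)
rpb = ((56.94 - 35.54) / 15.95) * sqrt(0.8 * 0.2)
rpb = 0.5367

0.5367


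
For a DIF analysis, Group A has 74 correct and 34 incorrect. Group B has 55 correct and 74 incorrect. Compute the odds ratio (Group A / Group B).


Odds_A = 74/34 = 2.1765
Odds_B = 55/74 = 0.7432
OR = Odds_A / Odds_B = 2.1765 / 0.7432
Exactly, OR = (74 * 74) / (34 * 55) = 5476 / 1870
OR = 2.9283

2.9283


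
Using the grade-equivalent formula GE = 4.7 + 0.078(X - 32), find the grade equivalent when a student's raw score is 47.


raw - median = 47 - 32 = 15
slope * diff = 0.078 * 15 = 1.17
GE = 4.7 + 1.17
GE = 5.87

5.87


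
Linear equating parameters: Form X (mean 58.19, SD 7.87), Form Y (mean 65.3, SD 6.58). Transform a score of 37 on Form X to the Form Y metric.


slope = SD_Y / SD_X = 6.58 / 7.87 ~ 0.8361
intercept = mean_Y - slope * mean_X = 65.3 - (6.58 / 7.87) * 58.19 ~ 16.6481
Y = slope * X + intercept. To avoid rounding drift from the rounded slope/intercept, evaluate the equivalent form Y = mean_Y + SD_Y * (X - mean_X) / SD_X at full precision:
Y = 65.3 + 6.58 * (37 - 58.19) / 7.87
Y = 65.3 - 6.58 * 21.19 / 7.87
Y = 65.3 - 139.4302 / 7.87
Y = 65.3 - 17.7167
Y = 47.5833

47.5833


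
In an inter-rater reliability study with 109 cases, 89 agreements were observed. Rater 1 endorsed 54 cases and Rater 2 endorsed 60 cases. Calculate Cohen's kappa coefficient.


P_o = 89/109 = 0.816514
P_e = (54*60 + 55*49) / 11881 = 0.499537
kappa = (P_o - P_e) / (1 - P_e)
kappa = (0.816514 - 0.499537) / (1 - 0.499537)
kappa = 0.6334

0.6334


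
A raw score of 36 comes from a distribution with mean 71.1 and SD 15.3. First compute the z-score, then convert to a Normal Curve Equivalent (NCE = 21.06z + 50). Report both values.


z = (X - mean) / SD = (36 - 71.1) / 15.3
z = -35.1 / 15.3
z = -2.2941
NCE = NCE = 21.06z + 50
Carry z at full precision (z = -35.1 / 15.3) into the conversion:
NCE = 21.06 * (-35.1 / 15.3) + 50 = -739.206 / 15.3 + 50
NCE = -48.3141 + 50
NCE = 1.6859

1.6859
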